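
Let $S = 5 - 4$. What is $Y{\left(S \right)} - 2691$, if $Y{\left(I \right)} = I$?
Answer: $-2690$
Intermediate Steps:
$S = 1$ ($S = 5 - 4 = 1$)
$Y{\left(S \right)} - 2691 = 1 - 2691 = -2690$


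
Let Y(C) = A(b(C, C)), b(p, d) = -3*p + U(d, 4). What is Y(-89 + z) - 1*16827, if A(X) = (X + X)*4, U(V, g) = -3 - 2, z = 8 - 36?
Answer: -14059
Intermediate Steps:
z = -28
U(V, g) = -5
b(p, d) = -5 - 3*p (b(p, d) = -3*p - 5 = -5 - 3*p)
A(X) = 8*X (A(X) = (2*X)*4 = 8*X)
Y(C) = -40 - 24*C (Y(C) = 8*(-5 - 3*C) = -40 - 24*C)
Y(-89 + z) - 1*16827 = (-40 - 24*(-89 - 28)) - 1*16827 = (-40 - 24*(-117)) - 16827 = (-40 + 2808) - 16827 = 2768 - 16827 = -14059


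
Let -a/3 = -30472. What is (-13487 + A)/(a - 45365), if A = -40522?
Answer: -54009/46051 ≈ -1.1728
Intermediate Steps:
a = 91416 (a = -3*(-30472) = 91416)
(-13487 + A)/(a - 45365) = (-13487 - 40522)/(91416 - 45365) = -54009/46051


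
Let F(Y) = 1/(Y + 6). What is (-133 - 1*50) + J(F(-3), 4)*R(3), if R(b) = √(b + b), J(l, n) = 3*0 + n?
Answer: -183 + 4*√6 ≈ -173.20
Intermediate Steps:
F(Y) = 1/(6 + Y)
J(l, n) = n (J(l, n) = 0 + n = n)
R(b) = √2*√b (R(b) = √(2*b) = √2*√b)
(-133 - 1*50) + J(F(-3), 4)*R(3) = (-133 - 1*50) + 4*(√2*√3) = (-133 - 50) + 4*√6 = -183 + 4*√6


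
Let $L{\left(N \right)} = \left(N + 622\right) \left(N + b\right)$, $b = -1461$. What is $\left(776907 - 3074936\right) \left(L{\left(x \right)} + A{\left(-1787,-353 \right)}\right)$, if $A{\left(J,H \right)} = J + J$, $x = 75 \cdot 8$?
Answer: $2426065983764$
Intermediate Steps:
$x = 600$
$A{\left(J,H \right)} = 2 J$
$L{\left(N \right)} = \left(-1461 + N\right) \left(622 + N\right)$ ($L{\left(N \right)} = \left(N + 622\right) \left(N - 1461\right) = \left(622 + N\right) \left(-1461 + N\right) = \left(-1461 + N\right) \left(622 + N\right)$)
$\left(776907 - 3074936\right) \left(L{\left(x \right)} + A{\left(-1787,-353 \right)}\right) = \left(776907 - 3074936\right) \left(\left(-908742 + 600^{2} - 503400\right) + 2 \left(-1787\right)\right) = - 2298029 \left(\left(-908742 + 360000 - 503400\right) - 3574\right) = - 2298029 \left(-1052142 - 3574\right) = \left(-2298029\right) \left(-1055716\right) = 2426065983764$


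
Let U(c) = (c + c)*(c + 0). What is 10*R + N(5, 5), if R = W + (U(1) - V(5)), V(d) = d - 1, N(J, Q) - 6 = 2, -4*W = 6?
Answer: -27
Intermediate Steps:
W = -3/2 (W = -1/4*6 = -3/2 ≈ -1.5000)
U(c) = 2*c**2 (U(c) = (2*c)*c = 2*c**2)
N(J, Q) = 8 (N(J, Q) = 6 + 2 = 8)
V(d) = -1 + d
R = -7/2 (R = -3/2 + (2*1**2 - (-1 + 5)) = -3/2 + (2*1 - 1*4) = -3/2 + (2 - 4) = -3/2 - 2 = -7/2 ≈ -3.5000)
10*R + N(5, 5) = 10*(-7/2) + 8 = -35 + 8 = -27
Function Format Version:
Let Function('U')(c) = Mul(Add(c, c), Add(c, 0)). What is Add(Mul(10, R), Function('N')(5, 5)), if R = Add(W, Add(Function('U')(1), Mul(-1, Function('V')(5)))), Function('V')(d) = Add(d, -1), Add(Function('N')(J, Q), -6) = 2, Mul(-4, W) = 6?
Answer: -27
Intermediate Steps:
W = Rational(-3, 2) (W = Mul(Rational(-1, 4), 6) = Rational(-3, 2) ≈ -1.5000)
Function('U')(c) = Mul(2, Pow(c, 2)) (Function('U')(c) = Mul(Mul(2, c), c) = Mul(2, Pow(c, 2)))
Function('N')(J, Q) = 8 (Function('N')(J, Q) = Add(6, 2) = 8)
Function('V')(d) = Add(-1, d)
R = Rational(-7, 2) (R = Add(Rational(-3, 2), Add(Mul(2, Pow(1, 2)), Mul(-1, Add(-1, 5)))) = Add(Rational(-3, 2), Add(Mul(2, 1), Mul(-1, 4))) = Add(Rational(-3, 2), Add(2, -4)) = Add(Rational(-3, 2), -2) = Rational(-7, 2) ≈ -3.5000)
Add(Mul(10, R), Function('N')(5, 5)) = Add(Mul(10, Rational(-7, 2)), 8) = Add(-35, 8) = -27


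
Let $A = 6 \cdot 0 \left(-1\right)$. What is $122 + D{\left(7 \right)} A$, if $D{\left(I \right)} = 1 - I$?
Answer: $122$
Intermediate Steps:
$A = 0$ ($A = 0 \left(-1\right) = 0$)
$122 + D{\left(7 \right)} A = 122 + \left(1 - 7\right) 0 = 122 - 0 = 122 + 0 = 122$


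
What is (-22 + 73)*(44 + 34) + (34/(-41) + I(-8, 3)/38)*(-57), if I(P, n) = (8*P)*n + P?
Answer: 177336/41 ≈ 4325.3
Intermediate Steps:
I(P, n) = P + 8*P*n (I(P, n) = 8*P*n + P = P + 8*P*n)
(-22 + 73)*(44 + 34) + (34/(-41) + I(-8, 3)/38)*(-57) = (-22 + 73)*(44 + 34) + (34/(-41) - 8*(1 + 8*3)/38)*(-57) = 51*78 + (34*(-1/41) - 8*(1 + 24)*(1/38))*(-57) = 3978 + (-34/41 - 8*25*(1/38))*(-57) = 3978 + (-34/41 - 200*1/38)*(-57) = 3978 + (-34/41 - 100/19)*(-57) = 3978 - 4746/779*(-57) = 3978 + 14238/41 = 177336/41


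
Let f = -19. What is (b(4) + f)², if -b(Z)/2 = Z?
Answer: 729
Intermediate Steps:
b(Z) = -2*Z
(b(4) + f)² = (-2*4 - 19)² = (-8 - 19)² = (-27)² = 729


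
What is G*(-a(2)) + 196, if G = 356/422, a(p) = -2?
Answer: 41712/211 ≈ 197.69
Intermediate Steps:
G = 178/211 (G = 356*(1/422) = 178/211 ≈ 0.84360)
G*(-a(2)) + 196 = 178*(-1*(-2))/211 + 196 = (178/211)*2 + 196 = 356/211 + 196 = 41712/211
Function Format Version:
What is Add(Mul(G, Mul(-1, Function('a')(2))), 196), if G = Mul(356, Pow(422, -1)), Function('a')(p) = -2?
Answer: Rational(41712, 211) ≈ 197.69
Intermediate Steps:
G = Rational(178, 211) (G = Mul(356, Rational(1, 422)) = Rational(178, 211) ≈ 0.84360)
Add(Mul(G, Mul(-1, Function('a')(2))), 196) = Add(Mul(Rational(178, 211), Mul(-1, -2)), 196) = Add(Mul(Rational(178, 211), 2), 196) = Add(Rational(356, 211), 196) = Rational(41712, 211)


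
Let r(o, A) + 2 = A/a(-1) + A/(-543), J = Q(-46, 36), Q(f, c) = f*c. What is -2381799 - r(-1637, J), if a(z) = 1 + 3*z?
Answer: -431255677/181 ≈ -2.3826e+6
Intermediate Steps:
Q(f, c) = c*f
J = -1656 (J = 36*(-46) = -1656)
r(o, A) = -2 - 545*A/1086 (r(o, A) = -2 + (A/(1 + 3*(-1)) + A/(-543)) = -2 + (A/(1 - 3) + A*(-1/543)) = -2 + (A/(-2) - A/543) = -2 + (A*(-1/2) - A/543) = -2 + (-A/2 - A/543) = -2 - 545*A/1086)
-2381799 - r(-1637, J) = -2381799 - (-2 - 545/1086*(-1656)) = -2381799 - (-2 + 150420/181) = -2381799 - 1*150058/181 = -2381799 - 150058/181 = -431255677/181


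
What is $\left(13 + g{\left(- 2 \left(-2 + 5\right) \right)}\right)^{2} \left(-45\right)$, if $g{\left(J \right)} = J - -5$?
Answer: $-6480$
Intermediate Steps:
$g{\left(J \right)} = 5 + J$ ($g{\left(J \right)} = J + 5 = 5 + J$)
$\left(13 + g{\left(- 2 \left(-2 + 5\right) \right)}\right)^{2} \left(-45\right) = \left(13 + \left(5 - 2 \left(-2 + 5\right)\right)\right)^{2} \left(-45\right) = \left(13 + \left(5 - 6\right)\right)^{2} \left(-45\right) = \left(13 - 1\right)^{2} \left(-45\right) = 12^{2} \left(-45\right) = 144 \left(-45\right) = -6480$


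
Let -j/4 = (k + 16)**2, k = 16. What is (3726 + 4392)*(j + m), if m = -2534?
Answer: -53822340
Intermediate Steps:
j = -4096 (j = -4*(16 + 16)**2 = -4*32**2 = -4*1024 = -4096)
(3726 + 4392)*(j + m) = (3726 + 4392)*(-4096 - 2534) = 8118*(-6630) = -53822340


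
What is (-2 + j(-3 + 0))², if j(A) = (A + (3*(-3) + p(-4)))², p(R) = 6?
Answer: 1156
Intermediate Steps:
j(A) = (-3 + A)² (j(A) = (A + (3*(-3) + 6))² = (A + (-9 + 6))² = (A - 3)² = (-3 + A)²)
(-2 + j(-3 + 0))² = (-2 + (-3 + (-3 + 0))²)² = (-2 + (-3 - 3)²)² = (-2 + (-6)²)² = (-2 + 36)² = 34² = 1156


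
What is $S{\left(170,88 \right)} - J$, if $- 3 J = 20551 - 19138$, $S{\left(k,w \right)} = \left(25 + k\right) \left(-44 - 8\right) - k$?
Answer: $-9839$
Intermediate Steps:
$S{\left(k,w \right)} = -1300 - 53 k$ ($S{\left(k,w \right)} = \left(25 + k\right) \left(-44 + \left(-22 + 14\right)\right) - k = \left(25 + k\right) \left(-44 - 8\right) - k = \left(25 + k\right) \left(-52\right) - k = \left(-1300 - 52 k\right) - k = -1300 - 53 k$)
$J = -471$ ($J = - \frac{20551 - 19138}{3} = \left(- \frac{1}{3}\right) 1413 = -471$)
$S{\left(170,88 \right)} - J = \left(-1300 - 9010\right) - -471 = \left(-1300 - 9010\right) + 471 = -10310 + 471 = -9839$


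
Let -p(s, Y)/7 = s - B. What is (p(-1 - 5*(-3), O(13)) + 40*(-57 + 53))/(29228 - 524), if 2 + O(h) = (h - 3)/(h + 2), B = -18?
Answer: -4/299 ≈ -0.013378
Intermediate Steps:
O(h) = -2 + (-3 + h)/(2 + h) (O(h) = -2 + (h - 3)/(h + 2) = -2 + (-3 + h)/(2 + h))
p(s, Y) = -126 - 7*s (p(s, Y) = -7*(s - 1*(-18)) = -7*(s + 18) = -7*(18 + s) = -126 - 7*s)
(p(-1 - 5*(-3), O(13)) + 40*(-57 + 53))/(29228 - 524) = ((-126 - 7*(-1 - 5*(-3))) + 40*(-57 + 53))/(29228 - 524) = ((-126 - 7*(-1 + 15)) + 40*(-4))/28704 = ((-126 - 7*14) - 160)*(1/28704) = ((-126 - 98) - 160)*(1/28704) = (-224 - 160)*(1/28704) = -384*1/28704 = -4/299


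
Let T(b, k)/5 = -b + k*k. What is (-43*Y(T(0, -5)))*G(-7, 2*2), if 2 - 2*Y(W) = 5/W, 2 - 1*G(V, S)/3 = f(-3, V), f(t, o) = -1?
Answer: -18963/50 ≈ -379.26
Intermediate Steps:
G(V, S) = 9 (G(V, S) = 6 - 3*(-1) = 6 + 3 = 9)
T(b, k) = -5*b + 5*k**2 (T(b, k) = 5*(-b + k*k) = 5*(-b + k**2) = 5*(k**2 - b) = -5*b + 5*k**2)
Y(W) = 1 - 5/(2*W)
(-43*Y(T(0, -5)))*G(-7, 2*2) = -43*(-5/2 + (-5*0 + 5*(-5)**2))/(-5*0 + 5*(-5)**2)*9 = -43*(-5/2 + (0 + 5*25))/(0 + 5*25)*9 = -43*(-5/2 + (0 + 125))/(0 + 125)*9 = -43*(-5/2 + 125)/125*9 = -43*245/(125*2)*9 = -43*49/50*9 = -2107/50*9 = -18963/50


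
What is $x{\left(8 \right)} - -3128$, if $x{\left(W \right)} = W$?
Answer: $3136$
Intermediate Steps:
$x{\left(8 \right)} - -3128 = 8 - -3128 = 8 + 3128 = 3136$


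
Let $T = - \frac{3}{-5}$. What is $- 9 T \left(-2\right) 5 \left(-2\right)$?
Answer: $-108$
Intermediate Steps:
$T = \frac{3}{5}$ ($T = \left(-3\right) \left(- \frac{1}{5}\right) = \frac{3}{5} \approx 0.6$)
$- 9 T \left(-2\right) 5 \left(-2\right) = \left(-9\right) \frac{3}{5} \left(-2\right) 5 \left(-2\right) = - \frac{27 \left(\left(-10\right) \left(-2\right)\right)}{5} = \left(- \frac{27}{5}\right) 20 = -108$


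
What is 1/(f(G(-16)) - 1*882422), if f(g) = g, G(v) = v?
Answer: -1/882438 ≈ -1.1332e-6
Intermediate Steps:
1/(f(G(-16)) - 1*882422) = 1/(-16 - 1*882422) = 1/(-16 - 882422) = 1/(-882438) = -1/882438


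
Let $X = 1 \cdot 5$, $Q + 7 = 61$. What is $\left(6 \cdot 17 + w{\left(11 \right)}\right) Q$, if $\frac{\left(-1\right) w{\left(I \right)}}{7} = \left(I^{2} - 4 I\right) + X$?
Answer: $-25488$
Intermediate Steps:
$Q = 54$ ($Q = -7 + 61 = 54$)
$X = 5$
$w{\left(I \right)} = -35 - 7 I^{2} + 28 I$ ($w{\left(I \right)} = - 7 \left(\left(I^{2} - 4 I\right) + 5\right) = - 7 \left(5 + I^{2} - 4 I\right) = -35 - 7 I^{2} + 28 I$)
$\left(6 \cdot 17 + w{\left(11 \right)}\right) Q = \left(6 \cdot 17 - \left(-273 + 847\right)\right) 54 = \left(102 - 574\right) 54 = \left(-472\right) 54 = -25488$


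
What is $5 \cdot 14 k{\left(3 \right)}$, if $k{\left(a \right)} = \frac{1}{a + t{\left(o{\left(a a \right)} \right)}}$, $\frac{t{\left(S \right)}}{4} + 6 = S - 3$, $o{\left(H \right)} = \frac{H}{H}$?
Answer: $- \frac{70}{29} \approx -2.4138$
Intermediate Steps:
$o{\left(H \right)} = 1$
$t{\left(S \right)} = -36 + 4 S$ ($t{\left(S \right)} = -24 + 4 \left(S - 3\right) = -24 + 4 \left(-3 + S\right) = -24 + \left(-12 + 4 S\right) = -36 + 4 S$)
$k{\left(a \right)} = \frac{1}{-32 + a}$ ($k{\left(a \right)} = \frac{1}{a + \left(-36 + 4 \cdot 1\right)} = \frac{1}{a + \left(-36 + 4\right)} = \frac{1}{a - 32} = \frac{1}{-32 + a}$)
$5 \cdot 14 k{\left(3 \right)} = \frac{5 \cdot 14}{-32 + 3} = \frac{70}{-29} = 70 \left(- \frac{1}{29}\right) = - \frac{70}{29}$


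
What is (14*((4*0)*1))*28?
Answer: 0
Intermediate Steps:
(14*((4*0)*1))*28 = (14*(0*1))*28 = (14*0)*28 = 0*28 = 0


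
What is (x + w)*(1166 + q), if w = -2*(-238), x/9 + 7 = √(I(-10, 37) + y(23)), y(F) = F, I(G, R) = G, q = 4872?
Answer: 2493694 + 54342*√13 ≈ 2.6896e+6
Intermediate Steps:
x = -63 + 9*√13 (x = -63 + 9*√(-10 + 23) = -63 + 9*√13 ≈ -30.550)
w = 476
(x + w)*(1166 + q) = ((-63 + 9*√13) + 476)*(1166 + 4872) = (413 + 9*√13)*6038 = 2493694 + 54342*√13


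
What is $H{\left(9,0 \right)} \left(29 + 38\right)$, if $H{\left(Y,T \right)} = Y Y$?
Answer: $5427$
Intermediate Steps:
$H{\left(Y,T \right)} = Y^{2}$
$H{\left(9,0 \right)} \left(29 + 38\right) = 9^{2} \left(29 + 38\right) = 81 \cdot 67 = 5427$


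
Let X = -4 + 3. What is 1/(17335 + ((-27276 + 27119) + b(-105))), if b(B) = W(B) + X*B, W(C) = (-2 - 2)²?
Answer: 1/17299 ≈ 5.7807e-5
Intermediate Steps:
W(C) = 16 (W(C) = (-4)² = 16)
X = -1
b(B) = 16 - B
1/(17335 + ((-27276 + 27119) + b(-105))) = 1/(17335 + ((-27276 + 27119) + (16 - 1*(-105)))) = 1/(17335 + (-157 + (16 + 105))) = 1/(17335 + (-157 + 121)) = 1/(17335 - 36) = 1/17299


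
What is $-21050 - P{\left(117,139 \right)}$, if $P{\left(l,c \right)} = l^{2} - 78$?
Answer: $-34661$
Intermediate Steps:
$P{\left(l,c \right)} = -78 + l^{2}$
$-21050 - P{\left(117,139 \right)} = -21050 - \left(-78 + 117^{2}\right) = -21050 - \left(-78 + 13689\right) = -21050 - 13611 = -34661$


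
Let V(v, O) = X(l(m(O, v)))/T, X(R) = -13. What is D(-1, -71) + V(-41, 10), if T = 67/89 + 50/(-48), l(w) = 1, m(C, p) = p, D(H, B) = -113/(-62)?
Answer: 1791337/38254 ≈ 46.827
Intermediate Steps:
D(H, B) = 113/62 (D(H, B) = -113*(-1/62) = 113/62)
T = -617/2136 (T = 67*(1/89) + 50*(-1/48) = 67/89 - 25/24 = -617/2136 ≈ -0.28886)
V(v, O) = 27768/617 (V(v, O) = -13/(-617/2136) = -13*(-2136/617) = 27768/617)
D(-1, -71) + V(-41, 10) = 113/62 + 27768/617 = 1791337/38254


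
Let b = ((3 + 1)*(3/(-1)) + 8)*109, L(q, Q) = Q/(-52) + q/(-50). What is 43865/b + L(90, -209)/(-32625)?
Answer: -46510639259/462296250 ≈ -100.61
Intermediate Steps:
L(q, Q) = -q/50 - Q/52 (L(q, Q) = Q*(-1/52) + q*(-1/50) = -Q/52 - q/50 = -q/50 - Q/52)
b = -436 (b = (4*(3*(-1)) + 8)*109 = (4*(-3) + 8)*109 = (-12 + 8)*109 = -4*109 = -436)
43865/b + L(90, -209)/(-32625) = 43865/(-436) + (-1/50*90 - 1/52*(-209))/(-32625) = 43865*(-1/436) + (-9/5 + 209/52)*(-1/32625) = -43865/436 + (577/260)*(-1/32625) = -43865/436 - 577/8482500 = -46510639259/462296250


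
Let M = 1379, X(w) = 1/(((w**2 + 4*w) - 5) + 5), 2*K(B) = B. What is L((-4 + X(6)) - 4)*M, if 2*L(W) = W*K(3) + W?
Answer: -660541/48 ≈ -13761.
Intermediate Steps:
K(B) = B/2
X(w) = 1/(w**2 + 4*w) (X(w) = 1/((-5 + w**2 + 4*w) + 5) = 1/(w**2 + 4*w))
L(W) = 5*W/4 (L(W) = (W*((1/2)*3) + W)/2 = (W*(3/2) + W)/2 = (3*W/2 + W)/2 = (5*W/2)/2 = 5*W/4)
L((-4 + X(6)) - 4)*M = (5*((-4 + 1/(6*(4 + 6))) - 4)/4)*1379 = (5*((-4 + (1/6)/10) - 4)/4)*1379 = (5*((-4 + (1/6)*(1/10)) - 4)/4)*1379 = (5*((-4 + 1/60) - 4)/4)*1379 = (5*(-239/60 - 4)/4)*1379 = ((5/4)*(-479/60))*1379 = -479/48*1379 = -660541/48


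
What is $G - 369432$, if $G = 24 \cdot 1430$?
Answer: $-335112$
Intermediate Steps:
$G = 34320$
$G - 369432 = 34320 - 369432 = -335112$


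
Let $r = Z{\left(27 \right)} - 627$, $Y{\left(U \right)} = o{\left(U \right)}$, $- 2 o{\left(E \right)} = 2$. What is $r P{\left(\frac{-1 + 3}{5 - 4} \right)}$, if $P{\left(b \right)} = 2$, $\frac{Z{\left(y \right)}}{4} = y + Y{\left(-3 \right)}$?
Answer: $-1046$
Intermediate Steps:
$o{\left(E \right)} = -1$ ($o{\left(E \right)} = \left(- \frac{1}{2}\right) 2 = -1$)
$Y{\left(U \right)} = -1$
$Z{\left(y \right)} = -4 + 4 y$ ($Z{\left(y \right)} = 4 \left(y - 1\right) = 4 \left(-1 + y\right) = -4 + 4 y$)
$r = -523$ ($r = \left(-4 + 4 \cdot 27\right) - 627 = \left(-4 + 108\right) - 627 = 104 - 627 = -523$)
$r P{\left(\frac{-1 + 3}{5 - 4} \right)} = \left(-523\right) 2 = -1046$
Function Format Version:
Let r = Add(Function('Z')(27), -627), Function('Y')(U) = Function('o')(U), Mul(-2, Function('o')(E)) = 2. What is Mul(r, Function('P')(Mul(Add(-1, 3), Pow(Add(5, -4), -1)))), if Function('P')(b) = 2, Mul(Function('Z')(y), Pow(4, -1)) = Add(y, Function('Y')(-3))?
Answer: -1046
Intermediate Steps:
Function('o')(E) = -1 (Function('o')(E) = Mul(Rational(-1, 2), 2) = -1)
Function('Y')(U) = -1
Function('Z')(y) = Add(-4, Mul(4, y)) (Function('Z')(y) = Mul(4, Add(y, -1)) = Mul(4, Add(-1, y)) = Add(-4, Mul(4, y)))
r = -523 (r = Add(Add(-4, Mul(4, 27)), -627) = Add(Add(-4, 108), -627) = Add(104, -627) = -523)
Mul(r, Function('P')(Mul(Add(-1, 3), Pow(Add(5, -4), -1)))) = Mul(-523, 2) = -1046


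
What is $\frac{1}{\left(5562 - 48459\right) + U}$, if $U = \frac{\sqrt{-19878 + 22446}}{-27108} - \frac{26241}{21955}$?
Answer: $- \frac{633125223979859243880}{27159929455405234607244061} + \frac{1088887754475 \sqrt{642}}{27159929455405234607244061} \approx -2.3311 \cdot 10^{-5}$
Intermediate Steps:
$U = - \frac{26241}{21955} - \frac{\sqrt{642}}{13554}$ ($U = \sqrt{2568} \left(- \frac{1}{27108}\right) - \frac{26241}{21955} = 2 \sqrt{642} \left(- \frac{1}{27108}\right) - \frac{26241}{21955} = - \frac{\sqrt{642}}{13554} - \frac{26241}{21955} = - \frac{26241}{21955} - \frac{\sqrt{642}}{13554} \approx -1.1971$)
$\frac{1}{\left(5562 - 48459\right) + U} = \frac{1}{\left(5562 - 48459\right) - \left(\frac{26241}{21955} + \frac{\sqrt{642}}{13554}\right)} = \frac{1}{-42897 - \left(\frac{26241}{21955} + \frac{\sqrt{642}}{13554}\right)} = \frac{1}{- \frac{941829876}{21955} - \frac{\sqrt{642}}{13554}}$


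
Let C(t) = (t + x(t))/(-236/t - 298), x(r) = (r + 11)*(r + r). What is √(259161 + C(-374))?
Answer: √49910681796969/13902 ≈ 508.18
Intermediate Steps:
x(r) = 2*r*(11 + r) (x(r) = (11 + r)*(2*r) = 2*r*(11 + r))
C(t) = (t + 2*t*(11 + t))/(-298 - 236/t) (C(t) = (t + 2*t*(11 + t))/(-236/t - 298) = (t + 2*t*(11 + t))/(-298 - 236/t))
√(259161 + C(-374)) = √(259161 - 1*(-374)²*(23 + 2*(-374))/(236 + 298*(-374))) = √(259161 - 1*139876*(23 - 748)/(236 - 111452)) = √(259161 - 1*139876*(-725)/(-111216)) = √(259161 - 1*139876*(-1/111216)*(-725)) = √(259161 - 25352525/27804) = √(7180359919/27804) = √49910681796969/13902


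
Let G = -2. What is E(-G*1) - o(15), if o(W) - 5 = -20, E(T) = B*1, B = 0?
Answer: 15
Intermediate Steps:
E(T) = 0 (E(T) = 0*1 = 0)
o(W) = -15 (o(W) = 5 - 20 = -15)
E(-G*1) - o(15) = 0 - 1*(-15) = 0 + 15 = 15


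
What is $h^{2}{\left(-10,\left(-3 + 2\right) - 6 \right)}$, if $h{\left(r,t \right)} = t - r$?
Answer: $9$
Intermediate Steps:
$h^{2}{\left(-10,\left(-3 + 2\right) - 6 \right)} = \left(\left(\left(-3 + 2\right) - 6\right) - -10\right)^{2} = \left(\left(-1 - 6\right) + 10\right)^{2} = \left(-7 + 10\right)^{2} = 3^{2} = 9$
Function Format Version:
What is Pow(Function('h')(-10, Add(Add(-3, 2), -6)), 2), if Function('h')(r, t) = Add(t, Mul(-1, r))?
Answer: 9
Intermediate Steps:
Pow(Function('h')(-10, Add(Add(-3, 2), -6)), 2) = Pow(Add(Add(Add(-3, 2), -6), Mul(-1, -10)), 2) = Pow(Add(Add(-1, -6), 10), 2) = Pow(Add(-7, 10), 2) = Pow(3, 2) = 9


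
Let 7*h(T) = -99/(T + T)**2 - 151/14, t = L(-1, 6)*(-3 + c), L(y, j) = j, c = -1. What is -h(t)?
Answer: 19405/12544 ≈ 1.5470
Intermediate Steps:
t = -24 (t = 6*(-3 - 1) = 6*(-4) = -24)
h(T) = -151/98 - 99/(28*T**2) (h(T) = (-99/(T + T)**2 - 151/14)/7 = (-99*1/(4*T**2) - 151*1/14)/7 = (-99*1/(4*T**2) - 151/14)/7 = (-99/(4*T**2) - 151/14)/7 = (-151/14 - 99/(4*T**2))/7 = -151/98 - 99/(28*T**2))
-h(t) = -(-151/98 - 99/28/(-24)**2) = -(-151/98 - 99/28*1/576) = -(-151/98 - 11/1792) = -1*(-19405/12544) = 19405/12544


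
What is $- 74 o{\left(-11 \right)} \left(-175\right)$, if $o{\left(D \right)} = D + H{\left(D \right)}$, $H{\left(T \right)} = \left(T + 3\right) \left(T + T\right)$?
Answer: $2136750$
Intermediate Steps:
$H{\left(T \right)} = 2 T \left(3 + T\right)$ ($H{\left(T \right)} = \left(3 + T\right) 2 T = 2 T \left(3 + T\right)$)
$o{\left(D \right)} = D + 2 D \left(3 + D\right)$
$- 74 o{\left(-11 \right)} \left(-175\right) = - 74 \left(- 11 \left(7 + 2 \left(-11\right)\right)\right) \left(-175\right) = - 74 \left(- 11 \left(7 - 22\right)\right) \left(-175\right) = - 74 \left(\left(-11\right) \left(-15\right)\right) \left(-175\right) = \left(-74\right) 165 \left(-175\right) = \left(-12210\right) \left(-175\right) = 2136750$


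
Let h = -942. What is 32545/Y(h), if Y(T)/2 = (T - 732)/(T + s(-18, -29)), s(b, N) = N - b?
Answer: 31015385/3348 ≈ 9263.9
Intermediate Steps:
Y(T) = 2*(-732 + T)/(-11 + T) (Y(T) = 2*((T - 732)/(T + (-29 - 1*(-18)))) = 2*((-732 + T)/(T + (-29 + 18))) = 2*((-732 + T)/(T - 11)) = 2*((-732 + T)/(-11 + T)) = 2*(-732 + T)/(-11 + T))
32545/Y(h) = 32545/((2*(-732 - 942)/(-11 - 942))) = 32545/((2*(-1674)/(-953))) = 32545/((2*(-1/953)*(-1674))) = 32545/(3348/953) = 32545*(953/3348) = 31015385/3348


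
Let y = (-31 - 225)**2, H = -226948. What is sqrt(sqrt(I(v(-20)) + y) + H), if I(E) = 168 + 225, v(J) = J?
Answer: sqrt(-226948 + sqrt(65929)) ≈ 476.12*I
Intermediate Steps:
I(E) = 393
y = 65536 (y = (-256)**2 = 65536)
sqrt(sqrt(I(v(-20)) + y) + H) = sqrt(sqrt(393 + 65536) - 226948) = sqrt(sqrt(65929) - 226948) = sqrt(-226948 + sqrt(65929))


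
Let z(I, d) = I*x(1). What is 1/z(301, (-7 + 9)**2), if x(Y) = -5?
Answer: -1/1505 ≈ -0.00066445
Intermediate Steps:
z(I, d) = -5*I (z(I, d) = I*(-5) = -5*I)
1/z(301, (-7 + 9)**2) = 1/(-5*301) = 1/(-1505) = -1/1505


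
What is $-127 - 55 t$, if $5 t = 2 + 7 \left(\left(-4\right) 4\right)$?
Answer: $1083$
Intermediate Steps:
$t = -22$ ($t = \frac{2 + 7 \left(\left(-4\right) 4\right)}{5} = \frac{2 + 7 \left(-16\right)}{5} = \frac{2 - 112}{5} = \frac{1}{5} \left(-110\right) = -22$)
$-127 - 55 t = -127 - -1210 = -127 + 1210 = 1083$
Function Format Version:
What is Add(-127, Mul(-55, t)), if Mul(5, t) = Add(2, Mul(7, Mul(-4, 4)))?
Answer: 1083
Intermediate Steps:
t = -22 (t = Mul(Rational(1, 5), Add(2, Mul(7, Mul(-4, 4)))) = Mul(Rational(1, 5), Add(2, Mul(7, -16))) = Mul(Rational(1, 5), Add(2, -112)) = Mul(Rational(1, 5), -110) = -22)
Add(-127, Mul(-55, t)) = Add(-127, Mul(-55, -22)) = Add(-127, 1210) = 1083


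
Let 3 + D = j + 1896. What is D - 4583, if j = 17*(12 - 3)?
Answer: -2537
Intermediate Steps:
j = 153 (j = 17*9 = 153)
D = 2046 (D = -3 + (153 + 1896) = -3 + 2049 = 2046)
D - 4583 = 2046 - 4583 = -2537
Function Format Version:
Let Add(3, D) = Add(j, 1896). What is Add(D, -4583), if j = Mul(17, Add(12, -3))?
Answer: -2537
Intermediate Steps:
j = 153 (j = Mul(17, 9) = 153)
D = 2046 (D = Add(-3, Add(153, 1896)) = Add(-3, 2049) = 2046)
Add(D, -4583) = Add(2046, -4583) = -2537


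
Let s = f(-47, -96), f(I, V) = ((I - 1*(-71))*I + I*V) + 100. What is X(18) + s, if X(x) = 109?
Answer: 3593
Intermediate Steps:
f(I, V) = 100 + I*V + I*(71 + I) (f(I, V) = ((I + 71)*I + I*V) + 100 = ((71 + I)*I + I*V) + 100 = (I*(71 + I) + I*V) + 100 = (I*V + I*(71 + I)) + 100 = 100 + I*V + I*(71 + I))
s = 3484 (s = 100 + (-47)**2 + 71*(-47) - 47*(-96) = 100 + 2209 - 3337 + 4512 = 3484)
X(18) + s = 109 + 3484 = 3593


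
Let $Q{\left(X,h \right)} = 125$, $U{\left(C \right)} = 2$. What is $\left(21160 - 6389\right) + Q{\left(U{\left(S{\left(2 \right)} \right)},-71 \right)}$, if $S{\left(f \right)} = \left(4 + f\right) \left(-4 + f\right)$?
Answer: $14896$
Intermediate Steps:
$S{\left(f \right)} = \left(-4 + f\right) \left(4 + f\right)$
$\left(21160 - 6389\right) + Q{\left(U{\left(S{\left(2 \right)} \right)},-71 \right)} = \left(21160 - 6389\right) + 125 = 14771 + 125 = 14896$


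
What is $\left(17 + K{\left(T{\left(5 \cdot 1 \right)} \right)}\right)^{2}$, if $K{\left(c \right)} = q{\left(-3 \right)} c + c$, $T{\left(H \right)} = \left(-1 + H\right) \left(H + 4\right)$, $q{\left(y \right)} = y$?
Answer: $3025$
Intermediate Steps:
$T{\left(H \right)} = \left(-1 + H\right) \left(4 + H\right)$
$K{\left(c \right)} = - 2 c$ ($K{\left(c \right)} = - 3 c + c = - 2 c$)
$\left(17 + K{\left(T{\left(5 \cdot 1 \right)} \right)}\right)^{2} = \left(17 - 2 \left(-4 + \left(5 \cdot 1\right)^{2} + 3 \cdot 5 \cdot 1\right)\right)^{2} = \left(17 - 2 \left(-4 + 5^{2} + 3 \cdot 5\right)\right)^{2} = \left(17 - 2 \left(-4 + 25 + 15\right)\right)^{2} = \left(17 - 72\right)^{2} = \left(-55\right)^{2} = 3025$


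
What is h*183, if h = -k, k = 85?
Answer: -15555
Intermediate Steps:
h = -85 (h = -1*85 = -85)
h*183 = -85*183 = -15555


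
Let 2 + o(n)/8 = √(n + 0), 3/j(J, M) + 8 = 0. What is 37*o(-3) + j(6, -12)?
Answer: -4739/8 + 296*I*√3 ≈ -592.38 + 512.69*I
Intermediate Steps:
j(J, M) = -3/8 (j(J, M) = 3/(-8 + 0) = 3/(-8) = 3*(-⅛) = -3/8)
o(n) = -16 + 8*√n (o(n) = -16 + 8*√(n + 0) = -16 + 8*√n)
37*o(-3) + j(6, -12) = 37*(-16 + 8*√(-3)) - 3/8 = 37*(-16 + 8*(I*√3)) - 3/8 = 37*(-16 + 8*I*√3) - 3/8 = (-592 + 296*I*√3) - 3/8 = -4739/8 + 296*I*√3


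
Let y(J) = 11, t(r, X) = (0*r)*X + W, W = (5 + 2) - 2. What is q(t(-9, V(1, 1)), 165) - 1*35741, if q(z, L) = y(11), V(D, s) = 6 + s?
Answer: -35730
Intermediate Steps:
W = 5 (W = 7 - 2 = 5)
t(r, X) = 5 (t(r, X) = (0*r)*X + 5 = 0*X + 5 = 0 + 5 = 5)
q(z, L) = 11
q(t(-9, V(1, 1)), 165) - 1*35741 = 11 - 1*35741 = 11 - 35741 = -35730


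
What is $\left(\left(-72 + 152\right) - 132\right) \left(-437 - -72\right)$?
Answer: $18980$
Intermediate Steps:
$\left(\left(-72 + 152\right) - 132\right) \left(-437 - -72\right) = \left(80 - 132\right) \left(-437 + 72\right) = \left(-52\right) \left(-365\right) = 18980$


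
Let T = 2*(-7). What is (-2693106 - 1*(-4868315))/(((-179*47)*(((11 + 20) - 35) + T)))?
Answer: 2175209/151434 ≈ 14.364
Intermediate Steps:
T = -14
(-2693106 - 1*(-4868315))/(((-179*47)*(((11 + 20) - 35) + T))) = (-2693106 - 1*(-4868315))/(((-179*47)*(((11 + 20) - 35) - 14))) = (-2693106 + 4868315)/((-8413*((31 - 35) - 14))) = 2175209/((-8413*(-4 - 14))) = 2175209/((-8413*(-18))) = 2175209/151434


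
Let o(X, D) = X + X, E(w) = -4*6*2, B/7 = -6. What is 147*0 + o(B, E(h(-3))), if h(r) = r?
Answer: -84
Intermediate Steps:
B = -42 (B = 7*(-6) = -42)
E(w) = -48 (E(w) = -24*2 = -48)
o(X, D) = 2*X
147*0 + o(B, E(h(-3))) = 147*0 + 2*(-42) = 0 - 84 = -84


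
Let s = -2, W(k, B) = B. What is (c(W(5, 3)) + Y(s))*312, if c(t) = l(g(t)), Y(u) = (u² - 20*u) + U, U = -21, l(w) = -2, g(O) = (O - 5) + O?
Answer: 6552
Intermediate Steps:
g(O) = -5 + 2*O (g(O) = (-5 + O) + O = -5 + 2*O)
Y(u) = -21 + u² - 20*u (Y(u) = (u² - 20*u) - 21 = -21 + u² - 20*u)
c(t) = -2
(c(W(5, 3)) + Y(s))*312 = (-2 + (-21 + (-2)² - 20*(-2)))*312 = (-2 + (-21 + 4 + 40))*312 = (-2 + 23)*312 = 21*312 = 6552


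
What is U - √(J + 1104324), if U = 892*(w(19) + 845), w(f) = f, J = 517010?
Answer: 770688 - √1621334 ≈ 7.6942e+5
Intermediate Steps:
U = 770688 (U = 892*(19 + 845) = 892*864 = 770688)
U - √(J + 1104324) = 770688 - √(517010 + 1104324) = 770688 - √1621334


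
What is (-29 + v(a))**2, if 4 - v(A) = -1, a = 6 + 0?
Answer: 576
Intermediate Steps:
a = 6
v(A) = 5 (v(A) = 4 - 1*(-1) = 4 + 1 = 5)
(-29 + v(a))**2 = (-29 + 5)**2 = (-24)**2 = 576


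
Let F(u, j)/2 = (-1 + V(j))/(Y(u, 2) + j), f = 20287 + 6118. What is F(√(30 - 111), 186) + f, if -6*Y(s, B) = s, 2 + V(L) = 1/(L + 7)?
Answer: 235090900927/8903283 - 2312*I/8903283 ≈ 26405.0 - 0.00025968*I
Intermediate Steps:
V(L) = -2 + 1/(7 + L) (V(L) = -2 + 1/(L + 7) = -2 + 1/(7 + L))
Y(s, B) = -s/6
f = 26405
F(u, j) = 2*(-1 + (-13 - 2*j)/(7 + j))/(j - u/6) (F(u, j) = 2*((-1 + (-13 - 2*j)/(7 + j))/(-u/6 + j)) = 2*((-1 + (-13 - 2*j)/(7 + j))/(j - u/6)) = 2*(-1 + (-13 - 2*j)/(7 + j))/(j - u/6))
F(√(30 - 111), 186) + f = 12*(-20 - 3*186)/((7 + 186)*(-√(30 - 111) + 6*186)) + 26405 = 12*(-20 - 558)/(193*(-√(-81) + 1116)) + 26405 = 12*(1/193)*(-578)/(-9*I + 1116) + 26405 = 12*(1/193)*(-578)/(1116 - 9*I) + 26405 = 12*(1/193)*((1116 + 9*I)/1245537)*(-578) + 26405 = (-286688/8903283 - 2312*I/8903283) + 26405 = 235090900927/8903283 - 2312*I/8903283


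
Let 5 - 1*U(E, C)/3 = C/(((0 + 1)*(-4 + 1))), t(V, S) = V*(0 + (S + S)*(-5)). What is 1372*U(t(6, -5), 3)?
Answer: 24696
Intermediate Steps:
t(V, S) = -10*S*V (t(V, S) = V*(0 + (2*S)*(-5)) = V*(0 - 10*S) = V*(-10*S) = -10*S*V)
U(E, C) = 15 + C (U(E, C) = 15 - 3*C/((0 + 1)*(-4 + 1)) = 15 - 3*C/(1*(-3)) = 15 - 3*C/(-3) = 15 - 3*C*(-1)/3 = 15 - (-1)*C = 15 + C)
1372*U(t(6, -5), 3) = 1372*(15 + 3) = 1372*18 = 24696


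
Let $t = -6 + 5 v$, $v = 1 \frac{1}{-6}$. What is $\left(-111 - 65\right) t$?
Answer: $\frac{3608}{3} \approx 1202.7$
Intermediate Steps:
$v = - \frac{1}{6}$ ($v = 1 \left(- \frac{1}{6}\right) = - \frac{1}{6} \approx -0.16667$)
$t = - \frac{41}{6}$ ($t = -6 + 5 \left(- \frac{1}{6}\right) = -6 - \frac{5}{6} = - \frac{41}{6} \approx -6.8333$)
$\left(-111 - 65\right) t = \left(-111 - 65\right) \left(- \frac{41}{6}\right) = \left(-176\right) \left(- \frac{41}{6}\right) = \frac{3608}{3}$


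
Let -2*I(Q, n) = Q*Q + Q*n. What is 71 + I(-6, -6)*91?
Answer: -3205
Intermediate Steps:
I(Q, n) = -Q²/2 - Q*n/2 (I(Q, n) = -(Q*Q + Q*n)/2 = -(Q² + Q*n)/2 = -Q²/2 - Q*n/2)
71 + I(-6, -6)*91 = 71 - ½*(-6)*(-6 - 6)*91 = 71 - ½*(-6)*(-12)*91 = 71 - 36*91 = 71 - 3276 = -3205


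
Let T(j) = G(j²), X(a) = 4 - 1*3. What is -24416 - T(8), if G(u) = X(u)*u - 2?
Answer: -24478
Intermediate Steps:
X(a) = 1 (X(a) = 4 - 3 = 1)
G(u) = -2 + u (G(u) = 1*u - 2 = u - 2 = -2 + u)
T(j) = -2 + j²
-24416 - T(8) = -24416 - (-2 + 8²) = -24416 - (-2 + 64) = -24416 - 1*62 = -24416 - 62 = -24478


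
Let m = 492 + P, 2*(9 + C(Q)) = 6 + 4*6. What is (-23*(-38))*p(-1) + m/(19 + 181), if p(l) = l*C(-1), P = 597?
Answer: -1047711/200 ≈ -5238.6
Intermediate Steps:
C(Q) = 6 (C(Q) = -9 + (6 + 4*6)/2 = -9 + (6 + 24)/2 = -9 + (½)*30 = -9 + 15 = 6)
m = 1089 (m = 492 + 597 = 1089)
p(l) = 6*l (p(l) = l*6 = 6*l)
(-23*(-38))*p(-1) + m/(19 + 181) = (-23*(-38))*(6*(-1)) + 1089/(19 + 181) = 874*(-6) + 1089/200 = -5244 + 1089*(1/200) = -5244 + 1089/200 = -1047711/200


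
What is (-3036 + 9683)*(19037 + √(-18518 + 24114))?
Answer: 126538939 + 13294*√1399 ≈ 1.2704e+8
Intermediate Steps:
(-3036 + 9683)*(19037 + √(-18518 + 24114)) = 6647*(19037 + √5596) = 6647*(19037 + 2*√1399) = 126538939 + 13294*√1399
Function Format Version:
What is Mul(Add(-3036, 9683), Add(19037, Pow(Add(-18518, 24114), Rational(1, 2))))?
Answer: Add(126538939, Mul(13294, Pow(1399, Rational(1, 2)))) ≈ 1.2704e+8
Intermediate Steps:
Mul(Add(-3036, 9683), Add(19037, Pow(Add(-18518, 24114), Rational(1, 2)))) = Mul(6647, Add(19037, Pow(5596, Rational(1, 2)))) = Mul(6647, Add(19037, Mul(2, Pow(1399, Rational(1, 2))))) = Add(126538939, Mul(13294, Pow(1399, Rational(1, 2))))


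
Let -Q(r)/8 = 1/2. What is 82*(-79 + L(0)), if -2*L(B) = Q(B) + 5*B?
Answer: -6314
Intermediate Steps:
Q(r) = -4 (Q(r) = -8/2 = -8*1/2 = -4)
L(B) = 2 - 5*B/2 (L(B) = -(-4 + 5*B)/2 = 2 - 5*B/2)
82*(-79 + L(0)) = 82*(-79 + (2 - 5/2*0)) = 82*(-79 + (2 + 0)) = 82*(-79 + 2) = 82*(-77) = -6314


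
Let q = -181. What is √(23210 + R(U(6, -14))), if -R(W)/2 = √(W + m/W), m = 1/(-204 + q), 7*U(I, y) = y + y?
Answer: √(3440302250 - 385*I*√2371215)/385 ≈ 152.35 - 0.013127*I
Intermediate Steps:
U(I, y) = 2*y/7 (U(I, y) = (y + y)/7 = (2*y)/7 = 2*y/7)
m = -1/385 (m = 1/(-204 - 181) = 1/(-385) = -1/385 ≈ -0.0025974)
R(W) = -2*√(W - 1/(385*W))
√(23210 + R(U(6, -14))) = √(23210 - 2*√(-385/((2/7)*(-14)) + 148225*((2/7)*(-14)))/385) = √(23210 - 2*√(-385/(-4) + 148225*(-4))/385) = √(23210 - 2*√(-385*(-¼) - 592900)/385) = √(23210 - 2*√(385/4 - 592900)/385) = √(23210 - I*√2371215/385)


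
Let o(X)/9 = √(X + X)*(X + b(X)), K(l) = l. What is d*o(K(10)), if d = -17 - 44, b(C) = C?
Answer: -21960*√5 ≈ -49104.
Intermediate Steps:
d = -61
o(X) = 18*√2*X^(3/2) (o(X) = 9*(√(X + X)*(X + X)) = 9*(√(2*X)*(2*X)) = 9*((√2*√X)*(2*X)) = 9*(2*√2*X^(3/2)) = 18*√2*X^(3/2))
d*o(K(10)) = -1098*√2*10^(3/2) = -1098*√2*10*√10 = -21960*√5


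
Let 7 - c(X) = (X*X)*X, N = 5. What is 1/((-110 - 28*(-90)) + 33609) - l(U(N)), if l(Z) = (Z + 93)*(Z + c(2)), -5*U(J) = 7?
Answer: 197960449/900475 ≈ 219.84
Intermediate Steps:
U(J) = -7/5 (U(J) = -⅕*7 = -7/5)
c(X) = 7 - X³ (c(X) = 7 - X*X*X = 7 - X²*X = 7 - X³)
l(Z) = (-1 + Z)*(93 + Z) (l(Z) = (Z + 93)*(Z + (7 - 1*2³)) = (93 + Z)*(Z + (7 - 1*8)) = (93 + Z)*(Z + (7 - 8)) = (93 + Z)*(Z - 1) = (93 + Z)*(-1 + Z) = (-1 + Z)*(93 + Z))
1/((-110 - 28*(-90)) + 33609) - l(U(N)) = 1/((-110 - 28*(-90)) + 33609) - (-93 + (-7/5)² + 92*(-7/5)) = 1/((-110 + 2520) + 33609) - (-93 + 49/25 - 644/5) = 1/(2410 + 33609) - 1*(-5496/25) = 1/36019 + 5496/25 = 197960449/900475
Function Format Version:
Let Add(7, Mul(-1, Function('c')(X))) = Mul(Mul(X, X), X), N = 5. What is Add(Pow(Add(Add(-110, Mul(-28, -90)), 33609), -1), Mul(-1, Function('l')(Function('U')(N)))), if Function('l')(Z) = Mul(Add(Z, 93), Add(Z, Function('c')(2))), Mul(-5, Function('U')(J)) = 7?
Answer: Rational(197960449, 900475) ≈ 219.84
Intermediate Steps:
Function('U')(J) = Rational(-7, 5) (Function('U')(J) = Mul(Rational(-1, 5), 7) = Rational(-7, 5))
Function('c')(X) = Add(7, Mul(-1, Pow(X, 3))) (Function('c')(X) = Add(7, Mul(-1, Mul(Mul(X, X), X))) = Add(7, Mul(-1, Mul(Pow(X, 2), X))) = Add(7, Mul(-1, Pow(X, 3))))
Function('l')(Z) = Mul(Add(-1, Z), Add(93, Z)) (Function('l')(Z) = Mul(Add(Z, 93), Add(Z, Add(7, Mul(-1, Pow(2, 3))))) = Mul(Add(93, Z), Add(Z, Add(7, Mul(-1, 8)))) = Mul(Add(93, Z), Add(Z, Add(7, -8))) = Mul(Add(93, Z), Add(Z, -1)) = Mul(Add(93, Z), Add(-1, Z)) = Mul(Add(-1, Z), Add(93, Z)))
Add(Pow(Add(Add(-110, Mul(-28, -90)), 33609), -1), Mul(-1, Function('l')(Function('U')(N)))) = Add(Pow(Add(Add(-110, Mul(-28, -90)), 33609), -1), Mul(-1, Add(-93, Pow(Rational(-7, 5), 2), Mul(92, Rational(-7, 5))))) = Add(Pow(Add(Add(-110, 2520), 33609), -1), Mul(-1, Add(-93, Rational(49, 25), Rational(-644, 5)))) = Add(Pow(Add(2410, 33609), -1), Mul(-1, Rational(-5496, 25))) = Add(Pow(36019, -1), Rational(5496, 25)) = Add(Rational(1, 36019), Rational(5496, 25)) = Rational(197960449, 900475)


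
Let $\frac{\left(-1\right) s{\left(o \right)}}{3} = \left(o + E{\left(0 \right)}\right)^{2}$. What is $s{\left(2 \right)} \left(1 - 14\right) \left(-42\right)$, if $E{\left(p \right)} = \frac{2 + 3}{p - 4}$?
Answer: $- \frac{7371}{8} \approx -921.38$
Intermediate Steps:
$E{\left(p \right)} = \frac{5}{-4 + p}$
$s{\left(o \right)} = - 3 \left(- \frac{5}{4} + o\right)^{2}$ ($s{\left(o \right)} = - 3 \left(o + \frac{5}{-4 + 0}\right)^{2} = - 3 \left(o + \frac{5}{-4}\right)^{2} = - 3 \left(o + 5 \left(- \frac{1}{4}\right)\right)^{2} = - 3 \left(o - \frac{5}{4}\right)^{2} = - 3 \left(- \frac{5}{4} + o\right)^{2}$)
$s{\left(2 \right)} \left(1 - 14\right) \left(-42\right) = - \frac{3 \left(-5 + 4 \cdot 2\right)^{2}}{16} \left(1 - 14\right) \left(-42\right) = - \frac{3 \left(-5 + 8\right)^{2}}{16} \left(1 - 14\right) \left(-42\right) = - \frac{3 \cdot 3^{2}}{16} \left(-13\right) \left(-42\right) = \left(- \frac{3}{16}\right) 9 \left(-13\right) \left(-42\right) = \left(- \frac{27}{16}\right) \left(-13\right) \left(-42\right) = \frac{351}{16} \left(-42\right) = - \frac{7371}{8}$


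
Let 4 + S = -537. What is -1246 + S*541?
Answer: -293927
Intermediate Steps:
S = -541 (S = -4 - 537 = -541)
-1246 + S*541 = -1246 - 541*541 = -1246 - 292681 = -293927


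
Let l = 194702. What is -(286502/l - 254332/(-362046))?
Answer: -38311463039/17622770073 ≈ -2.1740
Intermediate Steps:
-(286502/l - 254332/(-362046)) = -(286502/194702 - 254332/(-362046)) = -(286502*(1/194702) - 254332*(-1/362046)) = -(143251/97351 + 127166/181023) = -1*38311463039/17622770073 = -38311463039/17622770073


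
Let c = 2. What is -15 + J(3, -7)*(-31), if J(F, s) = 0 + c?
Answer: -77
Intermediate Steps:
J(F, s) = 2 (J(F, s) = 0 + 2 = 2)
-15 + J(3, -7)*(-31) = -15 + 2*(-31) = -15 - 62 = -77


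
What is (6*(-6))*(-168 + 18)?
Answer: 5400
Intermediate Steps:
(6*(-6))*(-168 + 18) = -36*(-150) = 5400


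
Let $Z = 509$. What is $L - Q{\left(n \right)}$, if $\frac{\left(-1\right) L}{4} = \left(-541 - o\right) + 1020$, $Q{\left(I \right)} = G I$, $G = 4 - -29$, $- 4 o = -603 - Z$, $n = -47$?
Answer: $747$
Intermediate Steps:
$o = 278$ ($o = - \frac{-603 - 509}{4} = \left(- \frac{1}{4}\right) \left(-1112\right) = 278$)
$G = 33$ ($G = 4 + 29 = 33$)
$Q{\left(I \right)} = 33 I$
$L = -804$ ($L = - 4 \left(\left(-541 - 278\right) + 1020\right) = - 4 \left(-819 + 1020\right) = \left(-4\right) 201 = -804$)
$L - Q{\left(n \right)} = -804 - 33 \left(-47\right) = -804 - -1551 = -804 + 1551 = 747$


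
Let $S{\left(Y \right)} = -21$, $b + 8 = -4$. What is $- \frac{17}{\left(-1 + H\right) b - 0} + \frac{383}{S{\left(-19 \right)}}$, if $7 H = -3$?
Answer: $- \frac{16153}{840} \approx -19.23$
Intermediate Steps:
$H = - \frac{3}{7}$ ($H = \frac{1}{7} \left(-3\right) = - \frac{3}{7} \approx -0.42857$)
$b = -12$ ($b = -8 - 4 = -12$)
$- \frac{17}{\left(-1 + H\right) b - 0} + \frac{383}{S{\left(-19 \right)}} = - \frac{17}{\left(-1 - \frac{3}{7}\right) \left(-12\right) - 0} + \frac{383}{-21} = - \frac{17}{\left(- \frac{10}{7}\right) \left(-12\right) + 0} + 383 \left(- \frac{1}{21}\right) = - \frac{17}{\frac{120}{7} + 0} - \frac{383}{21} = - \frac{17}{\frac{120}{7}} - \frac{383}{21} = \left(-17\right) \frac{7}{120} - \frac{383}{21} = - \frac{119}{120} - \frac{383}{21} = - \frac{16153}{840}$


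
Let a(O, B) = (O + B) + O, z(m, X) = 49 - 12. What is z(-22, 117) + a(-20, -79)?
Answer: -82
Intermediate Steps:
z(m, X) = 37
a(O, B) = B + 2*O (a(O, B) = (B + O) + O = B + 2*O)
z(-22, 117) + a(-20, -79) = 37 + (-79 + 2*(-20)) = 37 + (-79 - 40) = 37 - 119 = -82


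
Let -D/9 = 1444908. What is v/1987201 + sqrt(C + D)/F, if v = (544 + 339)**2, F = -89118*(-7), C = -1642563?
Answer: 779689/1987201 + I*sqrt(1627415)/207942 ≈ 0.39236 + 0.0061349*I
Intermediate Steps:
D = -13004172 (D = -9*1444908 = -13004172)
F = 623826
v = 779689 (v = 883**2 = 779689)
v/1987201 + sqrt(C + D)/F = 779689/1987201 + sqrt(-1642563 - 13004172)/623826 = 779689*(1/1987201) + sqrt(-14646735)*(1/623826) = 779689/1987201 + (3*I*sqrt(1627415))*(1/623826) = 779689/1987201 + I*sqrt(1627415)/207942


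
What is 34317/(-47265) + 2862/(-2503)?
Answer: -73722627/39434765 ≈ -1.8695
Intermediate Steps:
34317/(-47265) + 2862/(-2503) = 34317*(-1/47265) + 2862*(-1/2503) = -11439/15755 - 2862/2503 = -73722627/39434765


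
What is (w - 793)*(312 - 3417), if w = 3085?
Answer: -7116660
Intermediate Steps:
(w - 793)*(312 - 3417) = (3085 - 793)*(312 - 3417) = 2292*(-3105) = -7116660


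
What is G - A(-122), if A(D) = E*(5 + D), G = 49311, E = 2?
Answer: 49545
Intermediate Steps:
A(D) = 10 + 2*D (A(D) = 2*(5 + D) = 10 + 2*D)
G - A(-122) = 49311 - (10 + 2*(-122)) = 49311 - (10 - 244) = 49311 - 1*(-234) = 49311 + 234 = 49545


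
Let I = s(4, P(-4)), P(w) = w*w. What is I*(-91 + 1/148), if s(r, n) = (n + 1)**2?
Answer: -3891963/148 ≈ -26297.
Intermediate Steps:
P(w) = w**2
s(r, n) = (1 + n)**2
I = 289 (I = (1 + (-4)**2)**2 = (1 + 16)**2 = 17**2 = 289)
I*(-91 + 1/148) = 289*(-91 + 1/148) = 289*(-13467/148) = -3891963/148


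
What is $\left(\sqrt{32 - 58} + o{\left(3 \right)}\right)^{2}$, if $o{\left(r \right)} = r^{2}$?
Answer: $\left(9 + i \sqrt{26}\right)^{2} \approx 55.0 + 91.782 i$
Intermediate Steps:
$\left(\sqrt{32 - 58} + o{\left(3 \right)}\right)^{2} = \left(\sqrt{32 - 58} + 3^{2}\right)^{2} = \left(\sqrt{-26} + 9\right)^{2} = \left(i \sqrt{26} + 9\right)^{2} = \left(9 + i \sqrt{26}\right)^{2}$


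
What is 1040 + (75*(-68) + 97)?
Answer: -3963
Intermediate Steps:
1040 + (75*(-68) + 97) = 1040 + (-5100 + 97) = 1040 - 5003 = -3963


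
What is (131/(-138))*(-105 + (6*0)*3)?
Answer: 4585/46 ≈ 99.674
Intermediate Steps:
(131/(-138))*(-105 + (6*0)*3) = (131*(-1/138))*(-105 + 0*3) = -131*(-105 + 0)/138 = -131/138*(-105) = 4585/46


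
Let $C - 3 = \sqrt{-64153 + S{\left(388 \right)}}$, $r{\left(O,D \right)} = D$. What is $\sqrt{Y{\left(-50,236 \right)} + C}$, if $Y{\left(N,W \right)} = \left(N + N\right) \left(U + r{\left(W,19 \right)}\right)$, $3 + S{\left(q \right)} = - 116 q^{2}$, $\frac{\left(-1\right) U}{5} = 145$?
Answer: $\sqrt{70603 + 2 i \sqrt{4381815}} \approx 265.83 + 7.875 i$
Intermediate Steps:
$U = -725$ ($U = \left(-5\right) 145 = -725$)
$S{\left(q \right)} = -3 - 116 q^{2}$
$Y{\left(N,W \right)} = - 1412 N$ ($Y{\left(N,W \right)} = \left(N + N\right) \left(-725 + 19\right) = 2 N \left(-706\right) = - 1412 N$)
$C = 3 + 2 i \sqrt{4381815}$ ($C = 3 + \sqrt{-64153 - \left(3 + 116 \cdot 388^{2}\right)} = 3 + \sqrt{-64153 - 17463107} = 3 + \sqrt{-17527260} = 3 + 2 i \sqrt{4381815} \approx 3.0 + 4186.6 i$)
$\sqrt{Y{\left(-50,236 \right)} + C} = \sqrt{\left(-1412\right) \left(-50\right) + \left(3 + 2 i \sqrt{4381815}\right)} = \sqrt{70600 + \left(3 + 2 i \sqrt{4381815}\right)} = \sqrt{70603 + 2 i \sqrt{4381815}}$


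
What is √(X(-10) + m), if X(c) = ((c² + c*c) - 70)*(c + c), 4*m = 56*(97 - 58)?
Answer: I*√2054 ≈ 45.321*I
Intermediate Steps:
m = 546 (m = (56*(97 - 58))/4 = (56*39)/4 = (¼)*2184 = 546)
X(c) = 2*c*(-70 + 2*c²) (X(c) = ((c² + c²) - 70)*(2*c) = (2*c² - 70)*(2*c) = (-70 + 2*c²)*(2*c) = 2*c*(-70 + 2*c²))
√(X(-10) + m) = √(4*(-10)*(-35 + (-10)²) + 546) = √(4*(-10)*(-35 + 100) + 546) = √(4*(-10)*65 + 546) = √(-2600 + 546) = √(-2054) = I*√2054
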